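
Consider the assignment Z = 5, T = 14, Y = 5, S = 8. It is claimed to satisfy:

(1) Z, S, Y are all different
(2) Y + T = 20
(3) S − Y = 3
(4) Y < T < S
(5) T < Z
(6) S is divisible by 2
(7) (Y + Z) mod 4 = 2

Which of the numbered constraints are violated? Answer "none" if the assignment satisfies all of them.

(1) Z = Y = 5, not all different  no
(2) Y + T = 5 + 14 = 19, not 20  no
(3) S − Y = 8 − 5 = 3  yes
(4) values 5, 14, 8; T = 14 is not < S = 8  no
(5) T = 14, Z = 5; 14 ≥ 5 (want <)  no
(6) 8 / 2 = 4, so 2 divides 8  yes
(7) Y + Z = 10; 10 mod 4 = 2  yes

No — constraints 1, 2, 4, 5 are not satisfied.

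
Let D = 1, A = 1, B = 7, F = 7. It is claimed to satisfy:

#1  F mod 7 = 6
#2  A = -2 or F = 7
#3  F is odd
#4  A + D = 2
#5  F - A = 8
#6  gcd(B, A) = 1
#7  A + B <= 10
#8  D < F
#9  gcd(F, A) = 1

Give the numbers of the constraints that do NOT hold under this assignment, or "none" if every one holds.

#1 7 mod 7 = 0, not 6 — fails.
#2 A = 1 ≠ -2, but F = 7 = 7 (second disjunct) — holds.
#3 F = 7 is odd — holds.
#4 A + D = 1 + 1 = 2 — holds.
#5 F - A = 7 - 1 = 6, not 8 — fails.
#6 gcd(7, 1) = 1 — holds.
#7 A + B = 1 + 7 = 8; 8 ≤ 10 — holds.
#8 D = 1, F = 7; 1 < 7 — holds.
#9 gcd(7, 1) = 1 — holds.

Constraints 1 and 5 are violated.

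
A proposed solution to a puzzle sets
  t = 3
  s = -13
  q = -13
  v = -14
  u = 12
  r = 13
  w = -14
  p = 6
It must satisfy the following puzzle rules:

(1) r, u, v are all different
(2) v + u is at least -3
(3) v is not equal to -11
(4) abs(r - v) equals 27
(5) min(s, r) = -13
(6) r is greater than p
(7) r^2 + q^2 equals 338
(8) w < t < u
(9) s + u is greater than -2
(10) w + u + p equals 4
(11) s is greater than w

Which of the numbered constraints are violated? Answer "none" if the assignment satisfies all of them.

Yes — all constraints hold.

(1) values 13, 12, -14 are pairwise distinct — holds.
(2) v + u = -14 + 12 = -2; -2 ≥ -3 — holds.
(3) v = -14, and -14 ≠ -11 — holds.
(4) abs(13 - (-14)) = 27 — holds.
(5) min(-13, 13) = -13 — holds.
(6) r = 13, p = 6; 13 > 6 — holds.
(7) r^2 + q^2 = 13^2 + (-13)^2 = 169 + 169 = 338 — holds.
(8) values -14 < 3 < 12 — holds.
(9) s + u = -13 + 12 = -1; -1 > -2 — holds.
(10) w + u + p = -14 + 12 + 6 = 4 — holds.
(11) s = -13, w = -14; -13 > -14 — holds.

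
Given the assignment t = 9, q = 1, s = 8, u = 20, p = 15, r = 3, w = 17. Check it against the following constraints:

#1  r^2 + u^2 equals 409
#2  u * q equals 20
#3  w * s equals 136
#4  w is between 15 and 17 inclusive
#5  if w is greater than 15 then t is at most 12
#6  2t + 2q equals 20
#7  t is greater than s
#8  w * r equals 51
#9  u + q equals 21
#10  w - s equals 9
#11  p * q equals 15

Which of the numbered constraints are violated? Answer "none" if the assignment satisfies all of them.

All constraints are satisfied.

#1 r^2 + u^2 = 3^2 + 20^2 = 9 + 400 = 409  ✔
#2 u * q = 20 * 1 = 20  ✔
#3 w * s = 17 * 8 = 136  ✔
#4 w = 17 lies in [15, 17]  ✔
#5 w = 17 > 15, so we need t ≤ 12; t = 9 ≤ 12  ✔
#6 2t + 2q = 2(9) + 2(1) = 20  ✔
#7 t = 9, s = 8; 9 > 8  ✔
#8 w * r = 17 * 3 = 51  ✔
#9 u + q = 20 + 1 = 21  ✔
#10 w - s = 17 - 8 = 9  ✔
#11 p * q = 15 * 1 = 15  ✔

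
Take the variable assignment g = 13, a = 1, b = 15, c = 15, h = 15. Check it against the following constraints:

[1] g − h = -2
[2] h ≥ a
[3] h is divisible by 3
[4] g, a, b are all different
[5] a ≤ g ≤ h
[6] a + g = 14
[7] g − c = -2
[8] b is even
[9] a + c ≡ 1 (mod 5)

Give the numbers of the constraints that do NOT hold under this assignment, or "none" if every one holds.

The assignment fails constraint 8.

[1] g − h = 13 − 15 = -2 — OK.
[2] h = 15, a = 1; 15 ≥ 1 — OK.
[3] 15 / 3 = 5, so 3 divides 15 — OK.
[4] values 13, 1, 15 are pairwise distinct — OK.
[5] values 1 ≤ 13 ≤ 15 — OK.
[6] a + g = 1 + 13 = 14 — OK.
[7] g − c = 13 − 15 = -2 — OK.
[8] b = 15 is odd — violated.
[9] a + c = 16; 16 mod 5 = 1 — OK.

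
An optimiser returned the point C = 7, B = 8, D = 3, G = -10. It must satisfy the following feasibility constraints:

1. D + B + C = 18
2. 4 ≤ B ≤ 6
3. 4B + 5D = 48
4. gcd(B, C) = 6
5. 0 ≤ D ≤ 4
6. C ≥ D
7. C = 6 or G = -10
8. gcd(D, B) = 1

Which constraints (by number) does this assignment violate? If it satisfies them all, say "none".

1. D + B + C = 3 + 8 + 7 = 18 — holds.
2. B = 8 is outside [4, 6] — does not hold.
3. 4B + 5D = 4(8) + 5(3) = 47, not 48 — does not hold.
4. gcd(8, 7) = 1, not 6 — does not hold.
5. D = 3 lies in [0, 4] — holds.
6. C = 7, D = 3; 7 ≥ 3 — holds.
7. C = 7 ≠ 6, but G = -10 = -10 (second disjunct) — holds.
8. gcd(3, 8) = 1 — holds.

Constraints 2, 3, and 4 do not hold.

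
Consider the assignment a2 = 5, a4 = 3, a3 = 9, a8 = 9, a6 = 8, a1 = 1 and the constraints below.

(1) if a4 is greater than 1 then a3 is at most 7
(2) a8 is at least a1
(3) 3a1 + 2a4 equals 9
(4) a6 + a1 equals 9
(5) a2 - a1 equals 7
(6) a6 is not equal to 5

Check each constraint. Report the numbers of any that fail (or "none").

Constraints 1, 5 do not hold.

(1) a4 = 3 > 1, so we need a3 ≤ 7; but a3 = 9 > 7  FAIL
(2) a8 = 9, a1 = 1; 9 ≥ 1  OK
(3) 3a1 + 2a4 = 3(1) + 2(3) = 9  OK
(4) a6 + a1 = 8 + 1 = 9  OK
(5) a2 - a1 = 5 - 1 = 4, not 7  FAIL
(6) a6 = 8, and 8 ≠ 5  OK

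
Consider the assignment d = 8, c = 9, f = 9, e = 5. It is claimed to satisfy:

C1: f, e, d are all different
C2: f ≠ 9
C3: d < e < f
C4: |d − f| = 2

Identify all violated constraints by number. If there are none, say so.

C1: values 9, 5, 8 are pairwise distinct — OK.
C2: f = 9, but 9 is required to differ — violated.
C3: values 8, 5, 9; d = 8 is not < e = 5 — violated.
C4: |8 − 9| = 1, not 2 — violated.

Violated: 2, 3, and 4.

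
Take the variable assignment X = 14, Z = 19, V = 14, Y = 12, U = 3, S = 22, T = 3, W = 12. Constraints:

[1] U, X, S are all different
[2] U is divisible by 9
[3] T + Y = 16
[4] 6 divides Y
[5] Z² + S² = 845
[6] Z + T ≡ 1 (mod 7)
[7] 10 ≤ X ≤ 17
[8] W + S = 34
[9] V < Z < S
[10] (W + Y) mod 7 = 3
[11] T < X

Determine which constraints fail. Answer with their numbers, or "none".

Violated: 2 and 3.

[1] values 3, 14, 22 are pairwise distinct — satisfied.
[2] 3 = 9×0 + 3, so 9 does not divide 3 — violated.
[3] T + Y = 3 + 12 = 15, not 16 — violated.
[4] 12 / 6 = 2, so 6 divides 12 — satisfied.
[5] Z² + S² = 19² + 22² = 361 + 484 = 845 — satisfied.
[6] Z + T = 22; 22 mod 7 = 1 — satisfied.
[7] X = 14 lies in [10, 17] — satisfied.
[8] W + S = 12 + 22 = 34 — satisfied.
[9] values 14 < 19 < 22 — satisfied.
[10] W + Y = 24; 24 mod 7 = 3 — satisfied.
[11] T = 3, X = 14; 3 < 14 — satisfied.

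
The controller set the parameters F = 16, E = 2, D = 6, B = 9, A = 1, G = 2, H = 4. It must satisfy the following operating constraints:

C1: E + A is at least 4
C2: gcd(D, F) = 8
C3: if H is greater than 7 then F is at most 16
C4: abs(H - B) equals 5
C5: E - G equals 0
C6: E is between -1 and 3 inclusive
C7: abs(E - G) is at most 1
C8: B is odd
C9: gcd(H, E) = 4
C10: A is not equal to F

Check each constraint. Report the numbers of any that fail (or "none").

C1: E + A = 2 + 1 = 3; 3 < 4, bound 4 not met — violated.
C2: gcd(6, 16) = 2, not 8 — violated.
C3: H = 4, not > 7; antecedent false, conditional vacuously true — satisfied.
C4: abs(4 - 9) = 5 — satisfied.
C5: E - G = 2 - 2 = 0 — satisfied.
C6: E = 2 lies in [-1, 3] — satisfied.
C7: abs(2 - 2) = 0; 0 ≤ 1 — satisfied.
C8: B = 9 is odd — satisfied.
C9: gcd(4, 2) = 2, not 4 — violated.
C10: A = 1, F = 16; distinct — satisfied.

Constraints 1, 2, and 9 are violated.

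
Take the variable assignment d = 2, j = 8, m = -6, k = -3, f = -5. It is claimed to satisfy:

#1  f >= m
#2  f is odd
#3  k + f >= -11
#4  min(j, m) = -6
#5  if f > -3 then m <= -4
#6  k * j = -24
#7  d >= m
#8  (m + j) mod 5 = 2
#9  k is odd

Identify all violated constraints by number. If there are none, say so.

#1 f = -5, m = -6; -5 ≥ -6 — OK.
#2 f = -5 is odd — OK.
#3 k + f = -3 + (-5) = -8; -8 ≥ -11 — OK.
#4 min(8, -6) = -6 — OK.
#5 f = -5, not > -3; antecedent false, conditional vacuously true — OK.
#6 k * j = -3 * 8 = -24 — OK.
#7 d = 2, m = -6; 2 ≥ -6 — OK.
#8 m + j = 2; 2 mod 5 = 2 — OK.
#9 k = -3 is odd — OK.

The assignment satisfies every constraint.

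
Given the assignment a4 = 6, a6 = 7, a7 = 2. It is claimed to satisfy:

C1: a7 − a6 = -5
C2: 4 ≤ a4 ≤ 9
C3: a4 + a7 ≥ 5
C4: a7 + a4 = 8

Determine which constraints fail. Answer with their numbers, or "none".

C1: a7 − a6 = 2 − 7 = -5 — holds.
C2: a4 = 6 lies in [4, 9] — holds.
C3: a4 + a7 = 6 + 2 = 8; 8 ≥ 5 — holds.
C4: a7 + a4 = 2 + 6 = 8 — holds.

Yes — all constraints hold.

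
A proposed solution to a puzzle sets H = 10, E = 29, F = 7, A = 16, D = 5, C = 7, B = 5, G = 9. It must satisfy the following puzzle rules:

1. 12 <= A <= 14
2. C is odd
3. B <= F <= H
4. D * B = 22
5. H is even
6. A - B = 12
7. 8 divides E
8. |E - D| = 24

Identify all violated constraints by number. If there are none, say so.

1. A = 16 is outside [12, 14]  false
2. C = 7 is odd  true
3. values 5 <= 7 <= 10  true
4. D * B = 5 * 5 = 25, not 22  false
5. H = 10 is even  true
6. A - B = 16 - 5 = 11, not 12  false
7. 29 = 8*3 + 5, so 8 does not divide 29  false
8. |29 - 5| = 24  true

The assignment fails constraints 1, 4, 6, 7.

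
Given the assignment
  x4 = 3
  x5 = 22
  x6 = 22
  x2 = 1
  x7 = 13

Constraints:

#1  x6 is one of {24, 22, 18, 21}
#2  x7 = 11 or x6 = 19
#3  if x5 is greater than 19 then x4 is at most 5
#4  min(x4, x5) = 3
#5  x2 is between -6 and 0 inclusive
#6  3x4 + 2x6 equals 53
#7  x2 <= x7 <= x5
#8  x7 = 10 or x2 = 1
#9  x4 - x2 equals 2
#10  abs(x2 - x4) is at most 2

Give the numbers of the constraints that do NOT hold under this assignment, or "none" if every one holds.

#1 x6 = 22 is in {24, 22, 18, 21}  OK
#2 x7 = 13 ≠ 11 and x6 = 22 ≠ 19; both disjuncts false  FAIL
#3 x5 = 22 > 19, so we need x4 ≤ 5; x4 = 3 ≤ 5  OK
#4 min(3, 22) = 3  OK
#5 x2 = 1 is outside [-6, 0]  FAIL
#6 3x4 + 2x6 = 3(3) + 2(22) = 53  OK
#7 values 1 <= 13 <= 22  OK
#8 x7 = 13 ≠ 10, but x2 = 1 = 1 (second disjunct)  OK
#9 x4 - x2 = 3 - 1 = 2  OK
#10 abs(1 - 3) = 2; 2 ≤ 2  OK

No — constraints 2 and 5 are not satisfied.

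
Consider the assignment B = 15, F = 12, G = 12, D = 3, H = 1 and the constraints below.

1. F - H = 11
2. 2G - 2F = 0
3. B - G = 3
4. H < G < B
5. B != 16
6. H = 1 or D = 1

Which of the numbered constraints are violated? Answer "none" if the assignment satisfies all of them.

Yes — all constraints hold.

1. F - H = 12 - 1 = 11 — holds.
2. 2G - 2F = 2(12) - 2(12) = 0 — holds.
3. B - G = 15 - 12 = 3 — holds.
4. values 1 < 12 < 15 — holds.
5. B = 15, and 15 ≠ 16 — holds.
6. H = 1 = 1 (first disjunct) — holds.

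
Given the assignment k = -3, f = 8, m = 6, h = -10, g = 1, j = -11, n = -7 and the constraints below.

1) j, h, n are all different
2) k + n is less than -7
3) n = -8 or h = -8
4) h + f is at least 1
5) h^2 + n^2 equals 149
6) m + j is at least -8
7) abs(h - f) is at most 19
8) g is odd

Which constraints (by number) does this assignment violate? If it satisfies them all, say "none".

Violated: 3, 4.

1) values -11, -10, -7 are pairwise distinct — holds.
2) k + n = -3 + (-7) = -10; -10 < -7 — holds.
3) n = -7 ≠ -8 and h = -10 ≠ -8; both disjuncts false — fails.
4) h + f = -10 + 8 = -2; -2 < 1, bound 1 not met — fails.
5) h^2 + n^2 = (-10)^2 + (-7)^2 = 100 + 49 = 149 — holds.
6) m + j = 6 + (-11) = -5; -5 ≥ -8 — holds.
7) abs(-10 - 8) = 18; 18 ≤ 19 — holds.
8) g = 1 is odd — holds.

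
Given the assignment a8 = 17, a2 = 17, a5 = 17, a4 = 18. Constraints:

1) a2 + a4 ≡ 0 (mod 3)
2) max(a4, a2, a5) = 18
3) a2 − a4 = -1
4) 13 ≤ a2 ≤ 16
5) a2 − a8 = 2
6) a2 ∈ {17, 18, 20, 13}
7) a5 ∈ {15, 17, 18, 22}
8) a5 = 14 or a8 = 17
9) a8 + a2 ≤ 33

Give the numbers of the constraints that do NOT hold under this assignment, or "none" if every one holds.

1) a2 + a4 = 35; 35 mod 3 = 2, not 0  fails
2) max(18, 17, 17) = 18  holds
3) a2 − a4 = 17 − 18 = -1  holds
4) a2 = 17 is outside [13, 16]  fails
5) a2 − a8 = 17 − 17 = 0, not 2  fails
6) a2 = 17 is in {17, 18, 20, 13}  holds
7) a5 = 17 is in {15, 17, 18, 22}  holds
8) a5 = 17 ≠ 14, but a8 = 17 = 17 (second disjunct)  holds
9) a8 + a2 = 17 + 17 = 34; 34 > 33, bound 33 not met  fails

Violated: 1, 4, 5, 9.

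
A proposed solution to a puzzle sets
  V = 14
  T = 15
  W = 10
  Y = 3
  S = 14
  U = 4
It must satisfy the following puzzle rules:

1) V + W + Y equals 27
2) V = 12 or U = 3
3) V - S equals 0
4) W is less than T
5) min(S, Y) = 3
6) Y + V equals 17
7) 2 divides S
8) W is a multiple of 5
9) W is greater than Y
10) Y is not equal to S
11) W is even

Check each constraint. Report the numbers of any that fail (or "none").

Constraint 2 does not hold.

1) V + W + Y = 14 + 10 + 3 = 27  OK
2) V = 14 ≠ 12 and U = 4 ≠ 3; both disjuncts false  FAIL
3) V - S = 14 - 14 = 0  OK
4) W = 10, T = 15; 10 < 15  OK
5) min(14, 3) = 3  OK
6) Y + V = 3 + 14 = 17  OK
7) 14 / 2 = 7, so 2 divides 14  OK
8) 10 / 5 = 2, so 5 divides 10  OK
9) W = 10, Y = 3; 10 > 3  OK
10) Y = 3, S = 14; distinct  OK
11) W = 10 is even  OK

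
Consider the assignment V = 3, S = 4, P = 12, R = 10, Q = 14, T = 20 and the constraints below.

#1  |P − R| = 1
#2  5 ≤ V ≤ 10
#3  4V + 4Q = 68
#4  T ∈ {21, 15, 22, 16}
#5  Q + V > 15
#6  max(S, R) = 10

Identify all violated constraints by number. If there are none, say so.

No — constraints 1, 2, 4 are not satisfied.

#1 |12 − 10| = 2, not 1 — violated.
#2 V = 3 is outside [5, 10] — violated.
#3 4V + 4Q = 4(3) + 4(14) = 68 — OK.
#4 T = 20 is not in {21, 15, 22, 16} — violated.
#5 Q + V = 14 + 3 = 17; 17 > 15 — OK.
#6 max(4, 10) = 10 — OK.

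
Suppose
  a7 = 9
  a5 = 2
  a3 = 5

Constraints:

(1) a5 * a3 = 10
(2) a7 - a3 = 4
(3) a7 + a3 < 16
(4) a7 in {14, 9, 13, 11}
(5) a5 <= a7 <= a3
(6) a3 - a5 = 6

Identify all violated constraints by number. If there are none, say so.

No — constraints 5, 6 are not satisfied.

(1) a5 * a3 = 2 * 5 = 10  ✓
(2) a7 - a3 = 9 - 5 = 4  ✓
(3) a7 + a3 = 9 + 5 = 14; 14 < 16  ✓
(4) a7 = 9 is in {14, 9, 13, 11}  ✓
(5) values 2, 9, 5; a7 = 9 is not <= a3 = 5  ✗
(6) a3 - a5 = 5 - 2 = 3, not 6  ✗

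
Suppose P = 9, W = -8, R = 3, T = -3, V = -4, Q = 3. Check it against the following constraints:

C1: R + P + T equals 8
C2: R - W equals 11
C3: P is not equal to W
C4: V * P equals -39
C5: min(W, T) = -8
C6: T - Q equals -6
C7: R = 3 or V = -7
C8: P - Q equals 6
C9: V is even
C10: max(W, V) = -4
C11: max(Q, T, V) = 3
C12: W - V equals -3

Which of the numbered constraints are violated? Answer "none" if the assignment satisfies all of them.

The assignment fails constraints 1, 4, 12.

C1: R + P + T = 3 + 9 + (-3) = 9, not 8  no
C2: R - W = 3 - (-8) = 11  yes
C3: P = 9, W = -8; distinct  yes
C4: V * P = -4 * 9 = -36, not -39  no
C5: min(-8, -3) = -8  yes
C6: T - Q = -3 - 3 = -6  yes
C7: R = 3 = 3 (first disjunct)  yes
C8: P - Q = 9 - 3 = 6  yes
C9: V = -4 is even  yes
C10: max(-8, -4) = -4  yes
C11: max(3, -3, -4) = 3  yes
C12: W - V = -8 - (-4) = -4, not -3  no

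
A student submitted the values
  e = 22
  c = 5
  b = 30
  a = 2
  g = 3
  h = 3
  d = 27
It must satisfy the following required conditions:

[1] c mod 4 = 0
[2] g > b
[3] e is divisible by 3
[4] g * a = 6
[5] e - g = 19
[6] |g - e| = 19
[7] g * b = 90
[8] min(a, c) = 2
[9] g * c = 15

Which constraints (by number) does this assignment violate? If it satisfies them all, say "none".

Constraints 1, 2, and 3 do not hold.

[1] 5 mod 4 = 1, not 0  ✘
[2] g = 3, b = 30; 3 ≤ 30 (want >)  ✘
[3] 22 = 3*7 + 1, so 3 does not divide 22  ✘
[4] g * a = 3 * 2 = 6  ✔
[5] e - g = 22 - 3 = 19  ✔
[6] |3 - 22| = 19  ✔
[7] g * b = 3 * 30 = 90  ✔
[8] min(2, 5) = 2  ✔
[9] g * c = 3 * 5 = 15  ✔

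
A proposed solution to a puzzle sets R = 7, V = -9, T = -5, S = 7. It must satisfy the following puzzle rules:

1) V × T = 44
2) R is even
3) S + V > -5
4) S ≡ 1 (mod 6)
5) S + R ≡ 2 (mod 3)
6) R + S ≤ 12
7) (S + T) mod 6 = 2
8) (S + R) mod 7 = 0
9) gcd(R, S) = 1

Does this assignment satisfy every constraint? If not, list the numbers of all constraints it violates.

No — constraints 1, 2, 6, and 9 are not satisfied.

1) V × T = -9 × (-5) = 45, not 44 — does not hold.
2) R = 7 is odd — does not hold.
3) S + V = 7 + (-9) = -2; -2 > -5 — holds.
4) 7 mod 6 = 1 — holds.
5) S + R = 14; 14 mod 3 = 2 — holds.
6) R + S = 7 + 7 = 14; 14 > 12, bound 12 not met — does not hold.
7) S + T = 2; 2 mod 6 = 2 — holds.
8) S + R = 14; 14 mod 7 = 0 — holds.
9) gcd(7, 7) = 7, not 1 — does not hold.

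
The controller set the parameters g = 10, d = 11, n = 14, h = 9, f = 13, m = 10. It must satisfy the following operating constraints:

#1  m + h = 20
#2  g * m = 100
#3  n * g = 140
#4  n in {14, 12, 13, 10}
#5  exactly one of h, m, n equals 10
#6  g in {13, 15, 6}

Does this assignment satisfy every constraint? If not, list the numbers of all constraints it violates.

#1 m + h = 10 + 9 = 19, not 20 — does not hold.
#2 g * m = 10 * 10 = 100 — holds.
#3 n * g = 14 * 10 = 140 — holds.
#4 n = 14 is in {14, 12, 13, 10} — holds.
#5 h=9, m=10, n=14; 1 of them equals 10 — holds.
#6 g = 10 is not in {13, 15, 6} — does not hold.

Constraints 1, 6 do not hold.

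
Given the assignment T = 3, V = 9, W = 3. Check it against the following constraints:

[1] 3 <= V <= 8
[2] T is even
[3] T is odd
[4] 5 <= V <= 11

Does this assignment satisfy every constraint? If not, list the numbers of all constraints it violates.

[1] V = 9 is outside [3, 8]  FAIL
[2] T = 3 is odd  FAIL
[3] T = 3 is odd  OK
[4] V = 9 lies in [5, 11]  OK

The assignment fails constraints 1 and 2.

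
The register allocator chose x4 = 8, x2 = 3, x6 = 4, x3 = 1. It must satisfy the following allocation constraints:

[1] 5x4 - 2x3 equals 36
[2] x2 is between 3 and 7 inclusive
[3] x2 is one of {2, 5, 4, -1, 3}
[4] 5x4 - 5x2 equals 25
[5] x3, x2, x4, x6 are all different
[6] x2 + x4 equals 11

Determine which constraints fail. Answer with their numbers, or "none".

[1] 5x4 - 2x3 = 5(8) - 2(1) = 38, not 36 — does not hold.
[2] x2 = 3 lies in [3, 7] — holds.
[3] x2 = 3 is in {2, 5, 4, -1, 3} — holds.
[4] 5x4 - 5x2 = 5(8) - 5(3) = 25 — holds.
[5] values 1, 3, 8, 4 are pairwise distinct — holds.
[6] x2 + x4 = 3 + 8 = 11 — holds.

The assignment fails constraint 1.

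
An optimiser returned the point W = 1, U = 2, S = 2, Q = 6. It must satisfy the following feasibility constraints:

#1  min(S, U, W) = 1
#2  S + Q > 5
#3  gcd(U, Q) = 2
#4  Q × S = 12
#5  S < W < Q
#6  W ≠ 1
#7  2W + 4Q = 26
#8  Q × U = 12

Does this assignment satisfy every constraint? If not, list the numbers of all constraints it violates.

No — constraints 5 and 6 are not satisfied.

#1 min(2, 2, 1) = 1 — OK.
#2 S + Q = 2 + 6 = 8; 8 > 5 — OK.
#3 gcd(2, 6) = 2 — OK.
#4 Q × S = 6 × 2 = 12 — OK.
#5 values 2, 1, 6; S = 2 is not < W = 1 — violated.
#6 W = 1, but 1 is required to differ — violated.
#7 2W + 4Q = 2(1) + 4(6) = 26 — OK.
#8 Q × U = 6 × 2 = 12 — OK.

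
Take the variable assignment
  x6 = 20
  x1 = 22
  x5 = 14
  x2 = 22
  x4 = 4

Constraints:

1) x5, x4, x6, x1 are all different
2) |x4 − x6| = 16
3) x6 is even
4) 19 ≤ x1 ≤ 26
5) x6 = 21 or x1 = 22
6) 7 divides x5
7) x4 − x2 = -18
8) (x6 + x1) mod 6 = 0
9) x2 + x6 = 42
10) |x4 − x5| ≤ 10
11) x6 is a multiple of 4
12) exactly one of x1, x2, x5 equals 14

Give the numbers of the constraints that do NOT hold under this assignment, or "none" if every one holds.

No violations.

1) values 14, 4, 20, 22 are pairwise distinct  ✓
2) |4 − 20| = 16  ✓
3) x6 = 20 is even  ✓
4) x1 = 22 lies in [19, 26]  ✓
5) x6 = 20 ≠ 21, but x1 = 22 = 22 (second disjunct)  ✓
6) 14 / 7 = 2, so 7 divides 14  ✓
7) x4 − x2 = 4 − 22 = -18  ✓
8) x6 + x1 = 42; 42 mod 6 = 0  ✓
9) x2 + x6 = 22 + 20 = 42  ✓
10) |4 − 14| = 10; 10 ≤ 10  ✓
11) 20 / 4 = 5, so 4 divides 20  ✓
12) x1=22, x2=22, x5=14; 1 of them equals 14  ✓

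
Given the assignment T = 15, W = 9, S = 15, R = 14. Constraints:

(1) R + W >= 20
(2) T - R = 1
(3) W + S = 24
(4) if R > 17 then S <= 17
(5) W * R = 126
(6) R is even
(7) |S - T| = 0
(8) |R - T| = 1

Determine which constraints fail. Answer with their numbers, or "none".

(1) R + W = 14 + 9 = 23; 23 ≥ 20 — OK.
(2) T - R = 15 - 14 = 1 — OK.
(3) W + S = 9 + 15 = 24 — OK.
(4) R = 14, not > 17; antecedent false, conditional vacuously true — OK.
(5) W * R = 9 * 14 = 126 — OK.
(6) R = 14 is even — OK.
(7) |15 - 15| = 0 — OK.
(8) |14 - 15| = 1 — OK.

The assignment satisfies every constraint.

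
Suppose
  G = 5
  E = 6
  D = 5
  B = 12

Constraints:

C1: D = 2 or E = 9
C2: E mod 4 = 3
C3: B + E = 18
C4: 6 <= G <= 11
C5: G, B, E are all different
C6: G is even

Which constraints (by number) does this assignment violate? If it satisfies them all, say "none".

Violated: 1, 2, 4, 6.

C1: D = 5 ≠ 2 and E = 6 ≠ 9; both disjuncts false — does not hold.
C2: 6 mod 4 = 2, not 3 — does not hold.
C3: B + E = 12 + 6 = 18 — holds.
C4: G = 5 is outside [6, 11] — does not hold.
C5: values 5, 12, 6 are pairwise distinct — holds.
C6: G = 5 is odd — does not hold.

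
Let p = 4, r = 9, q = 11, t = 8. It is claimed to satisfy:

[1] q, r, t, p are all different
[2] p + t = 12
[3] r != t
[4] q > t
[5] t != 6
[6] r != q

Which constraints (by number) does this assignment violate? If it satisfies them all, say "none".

No violations.

[1] values 11, 9, 8, 4 are pairwise distinct  holds
[2] p + t = 4 + 8 = 12  holds
[3] r = 9, t = 8; distinct  holds
[4] q = 11, t = 8; 11 > 8  holds
[5] t = 8, and 8 ≠ 6  holds
[6] r = 9, q = 11; distinct  holds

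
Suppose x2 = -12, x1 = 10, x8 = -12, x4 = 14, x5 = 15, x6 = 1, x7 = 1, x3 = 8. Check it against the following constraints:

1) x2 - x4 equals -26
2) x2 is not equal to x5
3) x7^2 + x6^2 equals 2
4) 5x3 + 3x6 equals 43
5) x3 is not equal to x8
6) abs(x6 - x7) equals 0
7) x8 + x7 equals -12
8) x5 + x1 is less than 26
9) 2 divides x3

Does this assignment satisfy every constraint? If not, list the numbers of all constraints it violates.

No — constraint 7 is not satisfied.

1) x2 - x4 = -12 - 14 = -26 — satisfied.
2) x2 = -12, x5 = 15; distinct — satisfied.
3) x7^2 + x6^2 = 1^2 + 1^2 = 1 + 1 = 2 — satisfied.
4) 5x3 + 3x6 = 5(8) + 3(1) = 43 — satisfied.
5) x3 = 8, x8 = -12; distinct — satisfied.
6) abs(1 - 1) = 0 — satisfied.
7) x8 + x7 = -12 + 1 = -11, not -12 — violated.
8) x5 + x1 = 15 + 10 = 25; 25 < 26 — satisfied.
9) 8 / 2 = 4, so 2 divides 8 — satisfied.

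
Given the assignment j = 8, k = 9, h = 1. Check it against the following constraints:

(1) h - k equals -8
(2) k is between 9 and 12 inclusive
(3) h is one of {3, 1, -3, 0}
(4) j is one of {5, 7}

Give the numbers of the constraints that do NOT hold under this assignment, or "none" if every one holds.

The assignment fails constraint 4.

(1) h - k = 1 - 9 = -8 — OK.
(2) k = 9 lies in [9, 12] — OK.
(3) h = 1 is in {3, 1, -3, 0} — OK.
(4) j = 8 is not in {5, 7} — violated.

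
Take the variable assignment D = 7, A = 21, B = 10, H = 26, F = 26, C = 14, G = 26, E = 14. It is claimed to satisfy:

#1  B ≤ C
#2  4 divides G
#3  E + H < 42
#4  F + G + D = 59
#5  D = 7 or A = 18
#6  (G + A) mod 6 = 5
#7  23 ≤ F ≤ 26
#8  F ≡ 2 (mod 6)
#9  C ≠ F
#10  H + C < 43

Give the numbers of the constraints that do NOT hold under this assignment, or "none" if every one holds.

#1 B = 10, C = 14; 10 ≤ 14 — satisfied.
#2 26 = 4×6 + 2, so 4 does not divide 26 — violated.
#3 E + H = 14 + 26 = 40; 40 < 42 — satisfied.
#4 F + G + D = 26 + 26 + 7 = 59 — satisfied.
#5 D = 7 = 7 (first disjunct) — satisfied.
#6 G + A = 47; 47 mod 6 = 5 — satisfied.
#7 F = 26 lies in [23, 26] — satisfied.
#8 26 mod 6 = 2 — satisfied.
#9 C = 14, F = 26; distinct — satisfied.
#10 H + C = 26 + 14 = 40; 40 < 43 — satisfied.

Violated: 2.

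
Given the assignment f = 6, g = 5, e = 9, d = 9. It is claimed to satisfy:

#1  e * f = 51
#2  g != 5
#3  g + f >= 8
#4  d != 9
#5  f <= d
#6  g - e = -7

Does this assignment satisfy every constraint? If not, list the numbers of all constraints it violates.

Constraints 1, 2, 4, 6 are violated.

#1 e * f = 9 * 6 = 54, not 51 — violated.
#2 g = 5, but 5 is required to differ — violated.
#3 g + f = 5 + 6 = 11; 11 ≥ 8 — satisfied.
#4 d = 9, but 9 is required to differ — violated.
#5 f = 6, d = 9; 6 ≤ 9 — satisfied.
#6 g - e = 5 - 9 = -4, not -7 — violated.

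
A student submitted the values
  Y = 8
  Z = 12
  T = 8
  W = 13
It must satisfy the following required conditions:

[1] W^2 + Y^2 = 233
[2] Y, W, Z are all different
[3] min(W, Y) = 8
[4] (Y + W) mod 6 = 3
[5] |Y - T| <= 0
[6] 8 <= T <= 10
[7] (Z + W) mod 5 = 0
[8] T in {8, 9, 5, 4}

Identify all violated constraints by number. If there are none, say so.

[1] W^2 + Y^2 = 13^2 + 8^2 = 169 + 64 = 233  true
[2] values 8, 13, 12 are pairwise distinct  true
[3] min(13, 8) = 8  true
[4] Y + W = 21; 21 mod 6 = 3  true
[5] |8 - 8| = 0; 0 ≤ 0  true
[6] T = 8 lies in [8, 10]  true
[7] Z + W = 25; 25 mod 5 = 0  true
[8] T = 8 is in {8, 9, 5, 4}  true

No violations.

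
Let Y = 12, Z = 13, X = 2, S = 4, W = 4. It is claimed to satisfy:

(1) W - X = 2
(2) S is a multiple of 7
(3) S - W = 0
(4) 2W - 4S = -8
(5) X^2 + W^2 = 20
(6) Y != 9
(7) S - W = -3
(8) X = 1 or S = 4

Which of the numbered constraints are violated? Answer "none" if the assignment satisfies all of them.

Violated: 2 and 7.

(1) W - X = 4 - 2 = 2 — holds.
(2) 4 = 7*0 + 4, so 7 does not divide 4 — does not hold.
(3) S - W = 4 - 4 = 0 — holds.
(4) 2W - 4S = 2(4) - 4(4) = -8 — holds.
(5) X^2 + W^2 = 2^2 + 4^2 = 4 + 16 = 20 — holds.
(6) Y = 12, and 12 ≠ 9 — holds.
(7) S - W = 4 - 4 = 0, not -3 — does not hold.
(8) X = 2 ≠ 1, but S = 4 = 4 (second disjunct) — holds.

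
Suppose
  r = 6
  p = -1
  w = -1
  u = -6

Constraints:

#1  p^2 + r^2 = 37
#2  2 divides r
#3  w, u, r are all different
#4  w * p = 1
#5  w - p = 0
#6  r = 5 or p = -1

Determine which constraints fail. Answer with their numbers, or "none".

The assignment satisfies every constraint.

#1 p^2 + r^2 = (-1)^2 + 6^2 = 1 + 36 = 37  yes
#2 6 / 2 = 3, so 2 divides 6  yes
#3 values -1, -6, 6 are pairwise distinct  yes
#4 w * p = -1 * (-1) = 1  yes
#5 w - p = -1 - (-1) = 0  yes
#6 r = 6 ≠ 5, but p = -1 = -1 (second disjunct)  yes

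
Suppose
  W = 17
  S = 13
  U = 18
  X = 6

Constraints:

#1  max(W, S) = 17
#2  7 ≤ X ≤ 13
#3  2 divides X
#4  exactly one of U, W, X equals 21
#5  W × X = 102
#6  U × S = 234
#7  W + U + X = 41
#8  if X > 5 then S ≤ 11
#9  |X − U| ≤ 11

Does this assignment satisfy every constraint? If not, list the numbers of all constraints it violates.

The assignment fails constraints 2, 4, 8, and 9.

#1 max(17, 13) = 17  ✔
#2 X = 6 is outside [7, 13]  ✘
#3 6 / 2 = 3, so 2 divides 6  ✔
#4 U=18, W=17, X=6; 0 of them equal 21, not exactly one  ✘
#5 W × X = 17 × 6 = 102  ✔
#6 U × S = 18 × 13 = 234  ✔
#7 W + U + X = 17 + 18 + 6 = 41  ✔
#8 X = 6 > 5, so we need S ≤ 11; but S = 13 > 11  ✘
#9 |6 − 18| = 12; 12 > 11, exceeds bound 11  ✘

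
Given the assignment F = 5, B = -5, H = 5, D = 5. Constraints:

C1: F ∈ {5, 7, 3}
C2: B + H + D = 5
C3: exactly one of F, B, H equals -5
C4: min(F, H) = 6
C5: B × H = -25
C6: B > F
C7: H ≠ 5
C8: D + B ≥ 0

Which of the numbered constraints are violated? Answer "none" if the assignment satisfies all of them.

The assignment fails constraints 4, 6, 7.

C1: F = 5 is in {5, 7, 3}  holds
C2: B + H + D = -5 + 5 + 5 = 5  holds
C3: F=5, B=-5, H=5; 1 of them equals -5  holds
C4: min(5, 5) = 5, not 6  fails
C5: B × H = -5 × 5 = -25  holds
C6: B = -5, F = 5; -5 ≤ 5 (want >)  fails
C7: H = 5, but 5 is required to differ  fails
C8: D + B = 5 + (-5) = 0; 0 ≥ 0  holds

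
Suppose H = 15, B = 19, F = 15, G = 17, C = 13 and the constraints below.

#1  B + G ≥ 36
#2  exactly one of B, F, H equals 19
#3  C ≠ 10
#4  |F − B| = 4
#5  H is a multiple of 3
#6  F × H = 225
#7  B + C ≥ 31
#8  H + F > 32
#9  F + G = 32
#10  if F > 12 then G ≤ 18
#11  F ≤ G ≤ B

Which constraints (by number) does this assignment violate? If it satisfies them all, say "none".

#1 B + G = 19 + 17 = 36; 36 ≥ 36  OK
#2 B=19, F=15, H=15; 1 of them equals 19  OK
#3 C = 13, and 13 ≠ 10  OK
#4 |15 − 19| = 4  OK
#5 15 / 3 = 5, so 3 divides 15  OK
#6 F × H = 15 × 15 = 225  OK
#7 B + C = 19 + 13 = 32; 32 ≥ 31  OK
#8 H + F = 15 + 15 = 30; 30 ≤ 32, bound 32 not met  FAIL
#9 F + G = 15 + 17 = 32  OK
#10 F = 15 > 12, so we need G ≤ 18; G = 17 ≤ 18  OK
#11 values 15 ≤ 17 ≤ 19  OK

No — constraint 8 is not satisfied.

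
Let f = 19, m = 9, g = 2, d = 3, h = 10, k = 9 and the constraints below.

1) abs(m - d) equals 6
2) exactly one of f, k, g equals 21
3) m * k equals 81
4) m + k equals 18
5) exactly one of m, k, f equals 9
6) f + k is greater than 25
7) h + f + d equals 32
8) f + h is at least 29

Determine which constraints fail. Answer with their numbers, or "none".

1) abs(9 - 3) = 6  yes
2) f=19, k=9, g=2; 0 of them equal 21, not exactly one  no
3) m * k = 9 * 9 = 81  yes
4) m + k = 9 + 9 = 18  yes
5) m=9, k=9, f=19; 2 of them equal 9, not exactly one  no
6) f + k = 19 + 9 = 28; 28 > 25  yes
7) h + f + d = 10 + 19 + 3 = 32  yes
8) f + h = 19 + 10 = 29; 29 ≥ 29  yes

No — constraints 2 and 5 are not satisfied.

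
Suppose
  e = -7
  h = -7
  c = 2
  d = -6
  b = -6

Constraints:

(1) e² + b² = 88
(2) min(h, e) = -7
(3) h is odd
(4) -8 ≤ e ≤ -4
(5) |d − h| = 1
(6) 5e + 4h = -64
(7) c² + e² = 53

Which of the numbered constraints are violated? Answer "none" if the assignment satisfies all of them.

(1) e² + b² = (-7)² + (-6)² = 49 + 36 = 85, not 88  ✘
(2) min(-7, -7) = -7  ✔
(3) h = -7 is odd  ✔
(4) e = -7 lies in [-8, -4]  ✔
(5) |-6 − (-7)| = 1  ✔
(6) 5e + 4h = 5(-7) + 4(-7) = -63, not -64  ✘
(7) c² + e² = 2² + (-7)² = 4 + 49 = 53  ✔

The assignment fails constraints 1 and 6.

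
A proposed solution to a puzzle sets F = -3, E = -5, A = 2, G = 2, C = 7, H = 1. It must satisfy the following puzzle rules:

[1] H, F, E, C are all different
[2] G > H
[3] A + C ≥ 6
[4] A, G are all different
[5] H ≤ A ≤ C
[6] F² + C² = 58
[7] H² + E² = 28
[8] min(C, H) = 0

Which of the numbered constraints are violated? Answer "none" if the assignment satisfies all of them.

Constraints 4, 7, and 8 do not hold.

[1] values 1, -3, -5, 7 are pairwise distinct — holds.
[2] G = 2, H = 1; 2 > 1 — holds.
[3] A + C = 2 + 7 = 9; 9 ≥ 6 — holds.
[4] A = G = 2, not all different — does not hold.
[5] values 1 ≤ 2 ≤ 7 — holds.
[6] F² + C² = (-3)² + 7² = 9 + 49 = 58 — holds.
[7] H² + E² = 1² + (-5)² = 1 + 25 = 26, not 28 — does not hold.
[8] min(7, 1) = 1, not 0 — does not hold.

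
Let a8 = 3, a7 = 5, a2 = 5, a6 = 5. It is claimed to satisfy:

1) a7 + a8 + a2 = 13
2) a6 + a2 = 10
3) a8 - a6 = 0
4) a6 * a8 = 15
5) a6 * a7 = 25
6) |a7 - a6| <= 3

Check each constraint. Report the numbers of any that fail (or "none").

1) a7 + a8 + a2 = 5 + 3 + 5 = 13  true
2) a6 + a2 = 5 + 5 = 10  true
3) a8 - a6 = 3 - 5 = -2, not 0  false
4) a6 * a8 = 5 * 3 = 15  true
5) a6 * a7 = 5 * 5 = 25  true
6) |5 - 5| = 0; 0 ≤ 3  true

Constraint 3 does not hold.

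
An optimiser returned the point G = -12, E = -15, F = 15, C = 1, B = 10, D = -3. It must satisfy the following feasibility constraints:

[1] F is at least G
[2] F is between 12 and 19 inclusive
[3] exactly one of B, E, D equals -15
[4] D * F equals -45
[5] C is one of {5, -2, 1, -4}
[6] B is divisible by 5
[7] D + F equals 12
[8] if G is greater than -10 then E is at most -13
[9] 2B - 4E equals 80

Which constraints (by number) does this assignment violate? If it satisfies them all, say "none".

[1] F = 15, G = -12; 15 ≥ -12  holds
[2] F = 15 lies in [12, 19]  holds
[3] B=10, E=-15, D=-3; 1 of them equals -15  holds
[4] D * F = -3 * 15 = -45  holds
[5] C = 1 is in {5, -2, 1, -4}  holds
[6] 10 / 5 = 2, so 5 divides 10  holds
[7] D + F = -3 + 15 = 12  holds
[8] G = -12, not > -10; antecedent false, conditional vacuously true  holds
[9] 2B - 4E = 2(10) - 4(-15) = 80  holds

Yes — all constraints hold.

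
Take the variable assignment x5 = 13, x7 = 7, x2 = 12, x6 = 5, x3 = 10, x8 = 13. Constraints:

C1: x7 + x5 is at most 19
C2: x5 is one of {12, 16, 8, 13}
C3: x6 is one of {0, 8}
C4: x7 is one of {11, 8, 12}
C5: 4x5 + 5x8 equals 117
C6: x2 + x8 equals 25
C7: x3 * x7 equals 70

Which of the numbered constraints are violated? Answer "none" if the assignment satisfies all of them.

Constraints 1, 3, and 4 do not hold.

C1: x7 + x5 = 7 + 13 = 20; 20 > 19, bound 19 not met — fails.
C2: x5 = 13 is in {12, 16, 8, 13} — holds.
C3: x6 = 5 is not in {0, 8} — fails.
C4: x7 = 7 is not in {11, 8, 12} — fails.
C5: 4x5 + 5x8 = 4(13) + 5(13) = 117 — holds.
C6: x2 + x8 = 12 + 13 = 25 — holds.
C7: x3 * x7 = 10 * 7 = 70 — holds.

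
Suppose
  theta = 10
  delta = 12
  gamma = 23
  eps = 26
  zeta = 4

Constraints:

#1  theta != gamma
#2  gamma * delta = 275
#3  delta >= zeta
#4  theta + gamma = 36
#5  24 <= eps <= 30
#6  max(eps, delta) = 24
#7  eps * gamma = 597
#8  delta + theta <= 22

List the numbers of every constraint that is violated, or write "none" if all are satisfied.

#1 theta = 10, gamma = 23; distinct — satisfied.
#2 gamma * delta = 23 * 12 = 276, not 275 — violated.
#3 delta = 12, zeta = 4; 12 ≥ 4 — satisfied.
#4 theta + gamma = 10 + 23 = 33, not 36 — violated.
#5 eps = 26 lies in [24, 30] — satisfied.
#6 max(26, 12) = 26, not 24 — violated.
#7 eps * gamma = 26 * 23 = 598, not 597 — violated.
#8 delta + theta = 12 + 10 = 22; 22 ≤ 22 — satisfied.

Constraints 2, 4, 6, 7 are violated.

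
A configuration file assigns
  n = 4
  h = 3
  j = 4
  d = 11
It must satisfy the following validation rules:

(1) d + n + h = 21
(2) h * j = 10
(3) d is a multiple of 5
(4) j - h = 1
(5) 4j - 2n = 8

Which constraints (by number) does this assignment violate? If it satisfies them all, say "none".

(1) d + n + h = 11 + 4 + 3 = 18, not 21 — fails.
(2) h * j = 3 * 4 = 12, not 10 — fails.
(3) 11 = 5*2 + 1, so 5 does not divide 11 — fails.
(4) j - h = 4 - 3 = 1 — holds.
(5) 4j - 2n = 4(4) - 2(4) = 8 — holds.

Constraints 1, 2, and 3 do not hold.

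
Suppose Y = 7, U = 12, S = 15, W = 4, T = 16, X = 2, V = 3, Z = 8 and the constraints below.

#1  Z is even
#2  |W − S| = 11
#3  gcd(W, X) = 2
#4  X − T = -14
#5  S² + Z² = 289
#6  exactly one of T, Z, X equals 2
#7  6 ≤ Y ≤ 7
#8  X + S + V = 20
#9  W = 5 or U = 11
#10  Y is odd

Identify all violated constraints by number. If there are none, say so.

Violated: 9.

#1 Z = 8 is even  ✓
#2 |4 − 15| = 11  ✓
#3 gcd(4, 2) = 2  ✓
#4 X − T = 2 − 16 = -14  ✓
#5 S² + Z² = 15² + 8² = 225 + 64 = 289  ✓
#6 T=16, Z=8, X=2; 1 of them equals 2  ✓
#7 Y = 7 lies in [6, 7]  ✓
#8 X + S + V = 2 + 15 + 3 = 20  ✓
#9 W = 4 ≠ 5 and U = 12 ≠ 11; both disjuncts false  ✗
#10 Y = 7 is odd  ✓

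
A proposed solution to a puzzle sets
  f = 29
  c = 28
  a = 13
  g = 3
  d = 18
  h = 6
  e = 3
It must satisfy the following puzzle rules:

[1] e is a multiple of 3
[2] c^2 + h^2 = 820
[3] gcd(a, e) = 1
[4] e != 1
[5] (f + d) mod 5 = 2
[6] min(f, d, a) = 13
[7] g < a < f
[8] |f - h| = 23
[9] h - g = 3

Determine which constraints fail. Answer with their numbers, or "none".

[1] 3 / 3 = 1, so 3 divides 3  holds
[2] c^2 + h^2 = 28^2 + 6^2 = 784 + 36 = 820  holds
[3] gcd(13, 3) = 1  holds
[4] e = 3, and 3 ≠ 1  holds
[5] f + d = 47; 47 mod 5 = 2  holds
[6] min(29, 18, 13) = 13  holds
[7] values 3 < 13 < 29  holds
[8] |29 - 6| = 23  holds
[9] h - g = 6 - 3 = 3  holds

All constraints are satisfied.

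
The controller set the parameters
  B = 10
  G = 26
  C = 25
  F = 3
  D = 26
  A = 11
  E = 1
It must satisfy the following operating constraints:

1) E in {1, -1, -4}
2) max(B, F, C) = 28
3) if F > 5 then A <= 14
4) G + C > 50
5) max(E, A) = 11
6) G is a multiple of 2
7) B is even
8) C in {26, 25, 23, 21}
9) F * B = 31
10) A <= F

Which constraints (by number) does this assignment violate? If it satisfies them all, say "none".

1) E = 1 is in {1, -1, -4}  true
2) max(10, 3, 25) = 25, not 28  false
3) F = 3, not > 5; antecedent false, conditional vacuously true  true
4) G + C = 26 + 25 = 51; 51 > 50  true
5) max(1, 11) = 11  true
6) 26 / 2 = 13, so 2 divides 26  true
7) B = 10 is even  true
8) C = 25 is in {26, 25, 23, 21}  true
9) F * B = 3 * 10 = 30, not 31  false
10) A = 11, F = 3; 11 > 3 (want ≤)  false

The assignment fails constraints 2, 9, 10.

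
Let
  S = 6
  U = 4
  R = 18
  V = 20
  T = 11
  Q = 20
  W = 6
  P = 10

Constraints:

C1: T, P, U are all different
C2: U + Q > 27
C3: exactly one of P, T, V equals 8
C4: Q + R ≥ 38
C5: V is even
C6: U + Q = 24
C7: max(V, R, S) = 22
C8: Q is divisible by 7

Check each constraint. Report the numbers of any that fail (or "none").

C1: values 11, 10, 4 are pairwise distinct — satisfied.
C2: U + Q = 4 + 20 = 24; 24 ≤ 27, bound 27 not met — violated.
C3: P=10, T=11, V=20; 0 of them equal 8, not exactly one — violated.
C4: Q + R = 20 + 18 = 38; 38 ≥ 38 — satisfied.
C5: V = 20 is even — satisfied.
C6: U + Q = 4 + 20 = 24 — satisfied.
C7: max(20, 18, 6) = 20, not 22 — violated.
C8: 20 = 7×2 + 6, so 7 does not divide 20 — violated.

Constraints 2, 3, 7, 8 do not hold.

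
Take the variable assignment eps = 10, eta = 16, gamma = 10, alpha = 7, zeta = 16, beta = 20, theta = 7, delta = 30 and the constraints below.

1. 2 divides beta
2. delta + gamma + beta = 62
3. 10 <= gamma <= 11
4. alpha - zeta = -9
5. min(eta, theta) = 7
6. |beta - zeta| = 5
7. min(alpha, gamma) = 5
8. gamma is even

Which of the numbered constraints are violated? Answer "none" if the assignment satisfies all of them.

Constraints 2, 6, and 7 do not hold.

1. 20 / 2 = 10, so 2 divides 20  ✓
2. delta + gamma + beta = 30 + 10 + 20 = 60, not 62  ✗
3. gamma = 10 lies in [10, 11]  ✓
4. alpha - zeta = 7 - 16 = -9  ✓
5. min(16, 7) = 7  ✓
6. |20 - 16| = 4, not 5  ✗
7. min(7, 10) = 7, not 5  ✗
8. gamma = 10 is even  ✓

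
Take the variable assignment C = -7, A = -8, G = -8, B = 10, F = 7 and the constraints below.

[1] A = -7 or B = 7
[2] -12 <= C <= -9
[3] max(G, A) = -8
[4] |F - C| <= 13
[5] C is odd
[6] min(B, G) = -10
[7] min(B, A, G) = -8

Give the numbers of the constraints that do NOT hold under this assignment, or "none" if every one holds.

The assignment fails constraints 1, 2, 4, 6.

[1] A = -8 ≠ -7 and B = 10 ≠ 7; both disjuncts false  fails
[2] C = -7 is outside [-12, -9]  fails
[3] max(-8, -8) = -8  holds
[4] |7 - (-7)| = 14; 14 > 13, exceeds bound 13  fails
[5] C = -7 is odd  holds
[6] min(10, -8) = -8, not -10  fails
[7] min(10, -8, -8) = -8  holds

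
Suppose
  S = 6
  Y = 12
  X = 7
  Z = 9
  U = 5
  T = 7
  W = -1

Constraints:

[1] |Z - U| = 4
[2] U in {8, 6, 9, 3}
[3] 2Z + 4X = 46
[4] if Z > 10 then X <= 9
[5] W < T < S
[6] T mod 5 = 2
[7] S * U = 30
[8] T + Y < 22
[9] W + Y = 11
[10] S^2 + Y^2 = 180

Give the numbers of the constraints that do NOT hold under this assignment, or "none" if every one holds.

The assignment fails constraints 2, 5.

[1] |9 - 5| = 4 — OK.
[2] U = 5 is not in {8, 6, 9, 3} — violated.
[3] 2Z + 4X = 2(9) + 4(7) = 46 — OK.
[4] Z = 9, not > 10; antecedent false, conditional vacuously true — OK.
[5] values -1, 7, 6; T = 7 is not < S = 6 — violated.
[6] 7 mod 5 = 2 — OK.
[7] S * U = 6 * 5 = 30 — OK.
[8] T + Y = 7 + 12 = 19; 19 < 22 — OK.
[9] W + Y = -1 + 12 = 11 — OK.
[10] S^2 + Y^2 = 6^2 + 12^2 = 36 + 144 = 180 — OK.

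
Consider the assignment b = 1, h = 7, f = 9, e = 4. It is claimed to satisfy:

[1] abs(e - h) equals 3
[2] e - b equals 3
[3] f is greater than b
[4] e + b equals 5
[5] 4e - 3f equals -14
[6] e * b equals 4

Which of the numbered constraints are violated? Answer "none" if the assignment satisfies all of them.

[1] abs(4 - 7) = 3 — OK.
[2] e - b = 4 - 1 = 3 — OK.
[3] f = 9, b = 1; 9 > 1 — OK.
[4] e + b = 4 + 1 = 5 — OK.
[5] 4e - 3f = 4(4) - 3(9) = -11, not -14 — violated.
[6] e * b = 4 * 1 = 4 — OK.

No — constraint 5 is not satisfied.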